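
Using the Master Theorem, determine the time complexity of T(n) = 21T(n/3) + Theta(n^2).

Master Theorem for T(n) = 21T(n/3) + O(n^2):

a = 21, b = 3, c = 2
log_b(a) = log_3(21) = 2.7712

Case 1: c = 2 < log_3(21) = 2.7712
T(n) = O(n^(log_3 21))

For T(n) = 21T(n/3) + O(n^2): log_3(21) = 2.7712. This is Case 1 of the Master Theorem (c < log_b(a), work dominated by leaves), giving O(n^(log_3 21)).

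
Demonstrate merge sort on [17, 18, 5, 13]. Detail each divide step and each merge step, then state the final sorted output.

Merge sort trace:

Split: [17, 18, 5, 13] -> [17, 18] and [5, 13]
  Split: [17, 18] -> [17] and [18]
  Merge: [17] + [18] -> [17, 18]
  Split: [5, 13] -> [5] and [13]
  Merge: [5] + [13] -> [5, 13]
Merge: [17, 18] + [5, 13] -> [5, 13, 17, 18]

Final sorted array: [5, 13, 17, 18]

The merge sort proceeds by recursively splitting the array and merging sorted halves.
After all merges, the sorted array is [5, 13, 17, 18].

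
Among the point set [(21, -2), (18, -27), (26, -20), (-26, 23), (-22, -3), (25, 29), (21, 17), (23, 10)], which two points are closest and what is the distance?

Computing all pairwise distances among 8 points:

d((21, -2), (18, -27)) = 25.1794
d((21, -2), (26, -20)) = 18.6815
d((21, -2), (-26, 23)) = 53.2353
d((21, -2), (-22, -3)) = 43.0116
d((21, -2), (25, 29)) = 31.257
d((21, -2), (21, 17)) = 19.0
d((21, -2), (23, 10)) = 12.1655
d((18, -27), (26, -20)) = 10.6301
d((18, -27), (-26, 23)) = 66.6033
d((18, -27), (-22, -3)) = 46.6476
d((18, -27), (25, 29)) = 56.4358
d((18, -27), (21, 17)) = 44.1022
d((18, -27), (23, 10)) = 37.3363
d((26, -20), (-26, 23)) = 67.4759
d((26, -20), (-22, -3)) = 50.9215
d((26, -20), (25, 29)) = 49.0102
d((26, -20), (21, 17)) = 37.3363
d((26, -20), (23, 10)) = 30.1496
d((-26, 23), (-22, -3)) = 26.3059
d((-26, 23), (25, 29)) = 51.3517
d((-26, 23), (21, 17)) = 47.3814
d((-26, 23), (23, 10)) = 50.6952
d((-22, -3), (25, 29)) = 56.8595
d((-22, -3), (21, 17)) = 47.4236
d((-22, -3), (23, 10)) = 46.8402
d((25, 29), (21, 17)) = 12.6491
d((25, 29), (23, 10)) = 19.105
d((21, 17), (23, 10)) = 7.2801 <-- minimum

Closest pair: (21, 17) and (23, 10) with distance 7.2801

The closest pair is (21, 17) and (23, 10) with Euclidean distance 7.2801. For 8 points, brute-force pairwise comparison is shown above. For large n, the divide-and-conquer algorithm (sort by x, recurse on halves, check the dividing strip) achieves O(n log n).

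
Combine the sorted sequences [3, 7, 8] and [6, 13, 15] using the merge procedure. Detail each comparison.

Merging process:

Compare 3 vs 6: take 3 from left. Merged: [3]
Compare 7 vs 6: take 6 from right. Merged: [3, 6]
Compare 7 vs 13: take 7 from left. Merged: [3, 6, 7]
Compare 8 vs 13: take 8 from left. Merged: [3, 6, 7, 8]
Append remaining from right: [13, 15]. Merged: [3, 6, 7, 8, 13, 15]

Final merged array: [3, 6, 7, 8, 13, 15]
Total comparisons: 4

The merged array is [3, 6, 7, 8, 13, 15], requiring 4 comparisons. The merge step runs in O(n) time where n is the total number of elements.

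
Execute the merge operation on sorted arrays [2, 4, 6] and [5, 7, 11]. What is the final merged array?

Merging process:

Compare 2 vs 5: take 2 from left. Merged: [2]
Compare 4 vs 5: take 4 from left. Merged: [2, 4]
Compare 6 vs 5: take 5 from right. Merged: [2, 4, 5]
Compare 6 vs 7: take 6 from left. Merged: [2, 4, 5, 6]
Append remaining from right: [7, 11]. Merged: [2, 4, 5, 6, 7, 11]

Final merged array: [2, 4, 5, 6, 7, 11]
Total comparisons: 4

The merged array is [2, 4, 5, 6, 7, 11], requiring 4 comparisons. The merge step runs in O(n) time where n is the total number of elements.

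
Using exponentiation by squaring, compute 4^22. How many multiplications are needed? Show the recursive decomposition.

Computing 4^22 by squaring (build up from 4^1; each line after the first costs one multiplication):

4^1 = 4
4^2 = (4^1)^2 = 4^2 = 16
4^4 = (4^2)^2 = 16^2 = 256
4^5 = 4 * 4^4 = 4 * 256 = 1024
4^10 = (4^5)^2 = 1024^2 = 1048576
4^11 = 4 * 4^10 = 4 * 1048576 = 4194304
4^22 = (4^11)^2 = 4194304^2 = 17592186044416

Result: 17592186044416
Multiplications needed: 6 (6 lines after 4^1)

4^22 = 17592186044416. Using exponentiation by squaring, this requires 6 multiplications. The key idea: if the exponent is even, square the half-power; if odd, multiply by the base once.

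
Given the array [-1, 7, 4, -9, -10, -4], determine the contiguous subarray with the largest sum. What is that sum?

Using Kadane's algorithm on [-1, 7, 4, -9, -10, -4]:

Scanning through the array:
Position 1 (value 7): max_ending_here = 7, max_so_far = 7
Position 2 (value 4): max_ending_here = 11, max_so_far = 11
Position 3 (value -9): max_ending_here = 2, max_so_far = 11
Position 4 (value -10): max_ending_here = -8, max_so_far = 11
Position 5 (value -4): max_ending_here = -4, max_so_far = 11

Maximum subarray: [7, 4]
Maximum sum: 11

The maximum subarray is [7, 4] with sum 11. This subarray runs from index 1 to index 2.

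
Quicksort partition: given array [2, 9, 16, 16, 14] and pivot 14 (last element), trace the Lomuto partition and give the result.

Lomuto partition with pivot = 14:

Initial array: [2, 9, 16, 16, 14]

arr[0]=2 <= 14: swap with position 0, array becomes [2, 9, 16, 16, 14]
arr[1]=9 <= 14: swap with position 1, array becomes [2, 9, 16, 16, 14]
arr[2]=16 > 14: no swap
arr[3]=16 > 14: no swap

Place pivot at position 2: [2, 9, 14, 16, 16]
Pivot position: 2

After partitioning with pivot 14, the array becomes [2, 9, 14, 16, 16]. The pivot is placed at index 2. All elements to the left of the pivot are <= 14, and all elements to the right are > 14.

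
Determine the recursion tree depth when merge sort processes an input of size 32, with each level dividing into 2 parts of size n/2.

For divide and conquer with division factor 2:

Problem sizes at each level:
Level 0: 32
Level 1: 16
Level 2: 8
Level 3: 4
Level 4: 2
Level 5: 1

The root is level 0 and the size-1 base case is level 5 (the tree spans levels 0 through 5, i.e. 6 levels counting the root), so the depth is the number of divisions: log_2(32) = 5

The recursion tree depth is log_2(32) = 5. At each level, the problem size is divided by 2, so it takes 5 divisions to reduce to a base case of size 1. The algorithm makes 2 recursive calls at each level.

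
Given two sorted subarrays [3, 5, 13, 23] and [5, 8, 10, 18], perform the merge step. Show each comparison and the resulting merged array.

Merging process:

Compare 3 vs 5: take 3 from left. Merged: [3]
Compare 5 vs 5: take 5 from left. Merged: [3, 5]
Compare 13 vs 5: take 5 from right. Merged: [3, 5, 5]
Compare 13 vs 8: take 8 from right. Merged: [3, 5, 5, 8]
Compare 13 vs 10: take 10 from right. Merged: [3, 5, 5, 8, 10]
Compare 13 vs 18: take 13 from left. Merged: [3, 5, 5, 8, 10, 13]
Compare 23 vs 18: take 18 from right. Merged: [3, 5, 5, 8, 10, 13, 18]
Append remaining from left: [23]. Merged: [3, 5, 5, 8, 10, 13, 18, 23]

Final merged array: [3, 5, 5, 8, 10, 13, 18, 23]
Total comparisons: 7

The merged array is [3, 5, 5, 8, 10, 13, 18, 23], requiring 7 comparisons. The merge step runs in O(n) time where n is the total number of elements.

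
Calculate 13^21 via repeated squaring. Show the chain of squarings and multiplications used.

Computing 13^21 by squaring (build up from 13^1; each line after the first costs one multiplication):

13^1 = 13
13^2 = (13^1)^2 = 13^2 = 169
13^4 = (13^2)^2 = 169^2 = 28561
13^5 = 13 * 13^4 = 13 * 28561 = 371293
13^10 = (13^5)^2 = 371293^2 = 137858491849
13^20 = (13^10)^2 = 137858491849^2 = 19004963774880799438801
13^21 = 13 * 13^20 = 13 * 19004963774880799438801 = 247064529073450392704413

Result: 247064529073450392704413
Multiplications needed: 6 (6 lines after 13^1)

13^21 = 247064529073450392704413. Using exponentiation by squaring, this requires 6 multiplications. The key idea: if the exponent is even, square the half-power; if odd, multiply by the base once.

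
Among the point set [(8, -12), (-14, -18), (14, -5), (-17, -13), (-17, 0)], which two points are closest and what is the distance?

Computing all pairwise distances among 5 points:

d((8, -12), (-14, -18)) = 22.8035
d((8, -12), (14, -5)) = 9.2195
d((8, -12), (-17, -13)) = 25.02
d((8, -12), (-17, 0)) = 27.7308
d((-14, -18), (14, -5)) = 30.8707
d((-14, -18), (-17, -13)) = 5.831 <-- minimum
d((-14, -18), (-17, 0)) = 18.2483
d((14, -5), (-17, -13)) = 32.0156
d((14, -5), (-17, 0)) = 31.4006
d((-17, -13), (-17, 0)) = 13.0

Closest pair: (-14, -18) and (-17, -13) with distance 5.831

The closest pair is (-14, -18) and (-17, -13) with Euclidean distance 5.831. For 5 points, brute-force pairwise comparison is shown above. For large n, the divide-and-conquer algorithm (sort by x, recurse on halves, check the dividing strip) achieves O(n log n).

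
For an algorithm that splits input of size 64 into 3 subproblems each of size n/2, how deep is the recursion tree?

For divide and conquer with division factor 2:

Problem sizes at each level:
Level 0: 64
Level 1: 32
Level 2: 16
Level 3: 8
Level 4: 4
Level 5: 2
Level 6: 1

The root is level 0 and the size-1 base case is level 6 (the tree spans levels 0 through 6, i.e. 7 levels counting the root), so the depth is the number of divisions: log_2(64) = 6

The recursion tree depth is log_2(64) = 6. At each level, the problem size is divided by 2, so it takes 6 divisions to reduce to a base case of size 1. The algorithm makes 3 recursive calls at each level.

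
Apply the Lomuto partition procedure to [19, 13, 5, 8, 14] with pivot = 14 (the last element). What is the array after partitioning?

Lomuto partition with pivot = 14:

Initial array: [19, 13, 5, 8, 14]

arr[0]=19 > 14: no swap
arr[1]=13 <= 14: swap with position 0, array becomes [13, 19, 5, 8, 14]
arr[2]=5 <= 14: swap with position 1, array becomes [13, 5, 19, 8, 14]
arr[3]=8 <= 14: swap with position 2, array becomes [13, 5, 8, 19, 14]

Place pivot at position 3: [13, 5, 8, 14, 19]
Pivot position: 3

After partitioning with pivot 14, the array becomes [13, 5, 8, 14, 19]. The pivot is placed at index 3. All elements to the left of the pivot are <= 14, and all elements to the right are > 14.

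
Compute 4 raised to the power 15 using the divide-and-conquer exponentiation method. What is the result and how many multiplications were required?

Computing 4^15 by squaring (build up from 4^1; each line after the first costs one multiplication):

4^1 = 4
4^2 = (4^1)^2 = 4^2 = 16
4^3 = 4 * 4^2 = 4 * 16 = 64
4^6 = (4^3)^2 = 64^2 = 4096
4^7 = 4 * 4^6 = 4 * 4096 = 16384
4^14 = (4^7)^2 = 16384^2 = 268435456
4^15 = 4 * 4^14 = 4 * 268435456 = 1073741824

Result: 1073741824
Multiplications needed: 6 (6 lines after 4^1)

4^15 = 1073741824. Using exponentiation by squaring, this requires 6 multiplications. The key idea: if the exponent is even, square the half-power; if odd, multiply by the base once.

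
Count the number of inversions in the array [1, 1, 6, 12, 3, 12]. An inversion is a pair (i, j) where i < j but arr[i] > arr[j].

Finding inversions in [1, 1, 6, 12, 3, 12]:

(2, 4): arr[2]=6 > arr[4]=3
(3, 4): arr[3]=12 > arr[4]=3

Total inversions: 2

The array has 2 inversion(s): (2,4), (3,4). Each pair (i,j) satisfies i < j and arr[i] > arr[j].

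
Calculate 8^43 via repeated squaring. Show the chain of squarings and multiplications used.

Computing 8^43 by squaring (build up from 8^1; each line after the first costs one multiplication):

8^1 = 8
8^2 = (8^1)^2 = 8^2 = 64
8^4 = (8^2)^2 = 64^2 = 4096
8^5 = 8 * 8^4 = 8 * 4096 = 32768
8^10 = (8^5)^2 = 32768^2 = 1073741824
8^20 = (8^10)^2 = 1073741824^2 = 1152921504606846976
8^21 = 8 * 8^20 = 8 * 1152921504606846976 = 9223372036854775808
8^42 = (8^21)^2 = 9223372036854775808^2 = 85070591730234615865843651857942052864
8^43 = 8 * 8^42 = 8 * 85070591730234615865843651857942052864 = 680564733841876926926749214863536422912

Result: 680564733841876926926749214863536422912
Multiplications needed: 8 (8 lines after 8^1)

8^43 = 680564733841876926926749214863536422912. Using exponentiation by squaring, this requires 8 multiplications. The key idea: if the exponent is even, square the half-power; if odd, multiply by the base once.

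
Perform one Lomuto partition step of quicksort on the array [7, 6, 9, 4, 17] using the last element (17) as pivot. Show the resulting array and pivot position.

Lomuto partition with pivot = 17:

Initial array: [7, 6, 9, 4, 17]

arr[0]=7 <= 17: swap with position 0, array becomes [7, 6, 9, 4, 17]
arr[1]=6 <= 17: swap with position 1, array becomes [7, 6, 9, 4, 17]
arr[2]=9 <= 17: swap with position 2, array becomes [7, 6, 9, 4, 17]
arr[3]=4 <= 17: swap with position 3, array becomes [7, 6, 9, 4, 17]

Place pivot at position 4: [7, 6, 9, 4, 17]
Pivot position: 4

After partitioning with pivot 17, the array becomes [7, 6, 9, 4, 17]. The pivot is placed at index 4. All elements to the left of the pivot are <= 17, and all elements to the right are > 17.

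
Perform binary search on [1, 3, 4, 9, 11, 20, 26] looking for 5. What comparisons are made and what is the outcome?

Binary search for 5 in [1, 3, 4, 9, 11, 20, 26]:

lo=0, hi=6, mid=3, arr[mid]=9 -> 9 > 5, search left half
lo=0, hi=2, mid=1, arr[mid]=3 -> 3 < 5, search right half
lo=2, hi=2, mid=2, arr[mid]=4 -> 4 < 5, search right half
lo=3 > hi=2, target 5 not found

Binary search determines that 5 is not in the array after 3 comparisons. The search space was exhausted without finding the target.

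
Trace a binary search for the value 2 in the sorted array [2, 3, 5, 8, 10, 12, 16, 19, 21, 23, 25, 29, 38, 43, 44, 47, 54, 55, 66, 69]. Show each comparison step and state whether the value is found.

Binary search for 2 in [2, 3, 5, 8, 10, 12, 16, 19, 21, 23, 25, 29, 38, 43, 44, 47, 54, 55, 66, 69]:

lo=0, hi=19, mid=9, arr[mid]=23 -> 23 > 2, search left half
lo=0, hi=8, mid=4, arr[mid]=10 -> 10 > 2, search left half
lo=0, hi=3, mid=1, arr[mid]=3 -> 3 > 2, search left half
lo=0, hi=0, mid=0, arr[mid]=2 -> Found target at index 0!

Binary search finds 2 at index 0 after 4 comparisons. The search repeatedly halves the search space by comparing with the middle element.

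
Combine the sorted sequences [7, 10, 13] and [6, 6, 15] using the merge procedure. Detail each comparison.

Merging process:

Compare 7 vs 6: take 6 from right. Merged: [6]
Compare 7 vs 6: take 6 from right. Merged: [6, 6]
Compare 7 vs 15: take 7 from left. Merged: [6, 6, 7]
Compare 10 vs 15: take 10 from left. Merged: [6, 6, 7, 10]
Compare 13 vs 15: take 13 from left. Merged: [6, 6, 7, 10, 13]
Append remaining from right: [15]. Merged: [6, 6, 7, 10, 13, 15]

Final merged array: [6, 6, 7, 10, 13, 15]
Total comparisons: 5

The merged array is [6, 6, 7, 10, 13, 15], requiring 5 comparisons. The merge step runs in O(n) time where n is the total number of elements.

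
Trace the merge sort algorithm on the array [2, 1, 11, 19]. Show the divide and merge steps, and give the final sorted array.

Merge sort trace:

Split: [2, 1, 11, 19] -> [2, 1] and [11, 19]
  Split: [2, 1] -> [2] and [1]
  Merge: [2] + [1] -> [1, 2]
  Split: [11, 19] -> [11] and [19]
  Merge: [11] + [19] -> [11, 19]
Merge: [1, 2] + [11, 19] -> [1, 2, 11, 19]

Final sorted array: [1, 2, 11, 19]

The merge sort proceeds by recursively splitting the array and merging sorted halves.
After all merges, the sorted array is [1, 2, 11, 19].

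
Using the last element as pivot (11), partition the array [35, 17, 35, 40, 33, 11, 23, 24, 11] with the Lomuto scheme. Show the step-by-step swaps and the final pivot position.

Lomuto partition with pivot = 11:

Initial array: [35, 17, 35, 40, 33, 11, 23, 24, 11]

arr[0]=35 > 11: no swap
arr[1]=17 > 11: no swap
arr[2]=35 > 11: no swap
arr[3]=40 > 11: no swap
arr[4]=33 > 11: no swap
arr[5]=11 <= 11: swap with position 0, array becomes [11, 17, 35, 40, 33, 35, 23, 24, 11]
arr[6]=23 > 11: no swap
arr[7]=24 > 11: no swap

Place pivot at position 1: [11, 11, 35, 40, 33, 35, 23, 24, 17]
Pivot position: 1

After partitioning with pivot 11, the array becomes [11, 11, 35, 40, 33, 35, 23, 24, 17]. The pivot is placed at index 1. All elements to the left of the pivot are <= 11, and all elements to the right are > 11.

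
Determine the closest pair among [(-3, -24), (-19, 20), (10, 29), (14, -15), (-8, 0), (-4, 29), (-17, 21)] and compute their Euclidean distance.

Computing all pairwise distances among 7 points:

d((-3, -24), (-19, 20)) = 46.8188
d((-3, -24), (10, 29)) = 54.5711
d((-3, -24), (14, -15)) = 19.2354
d((-3, -24), (-8, 0)) = 24.5153
d((-3, -24), (-4, 29)) = 53.0094
d((-3, -24), (-17, 21)) = 47.1275
d((-19, 20), (10, 29)) = 30.3645
d((-19, 20), (14, -15)) = 48.1041
d((-19, 20), (-8, 0)) = 22.8254
d((-19, 20), (-4, 29)) = 17.4929
d((-19, 20), (-17, 21)) = 2.2361 <-- minimum
d((10, 29), (14, -15)) = 44.1814
d((10, 29), (-8, 0)) = 34.1321
d((10, 29), (-4, 29)) = 14.0
d((10, 29), (-17, 21)) = 28.1603
d((14, -15), (-8, 0)) = 26.6271
d((14, -15), (-4, 29)) = 47.5395
d((14, -15), (-17, 21)) = 47.5079
d((-8, 0), (-4, 29)) = 29.2746
d((-8, 0), (-17, 21)) = 22.8473
d((-4, 29), (-17, 21)) = 15.2643

Closest pair: (-19, 20) and (-17, 21) with distance 2.2361

The closest pair is (-19, 20) and (-17, 21) with Euclidean distance 2.2361. For 7 points, brute-force pairwise comparison is shown above. For large n, the divide-and-conquer algorithm (sort by x, recurse on halves, check the dividing strip) achieves O(n log n).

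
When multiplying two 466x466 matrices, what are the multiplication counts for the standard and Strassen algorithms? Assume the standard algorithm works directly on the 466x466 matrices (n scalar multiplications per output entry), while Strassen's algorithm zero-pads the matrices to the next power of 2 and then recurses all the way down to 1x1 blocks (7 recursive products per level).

Matrix multiplication for 466x466 matrices:

Strassen's algorithm requires power-of-2 dimensions. Pad 466x466 to 512x512 (next power of 2).

Standard algorithm: 466^3 = 101194696 multiplications
Strassen's algorithm: 7^(log2(512)) = 7^9 = 40353607 multiplications
Savings: 101194696 - 40353607 = 60841089 multiplications

Standard: 101194696 multiplications (466^3). Strassen: 40353607 multiplications (7^9, after padding to 512x512). Strassen reduces 8 recursive multiplications to 7 at each level.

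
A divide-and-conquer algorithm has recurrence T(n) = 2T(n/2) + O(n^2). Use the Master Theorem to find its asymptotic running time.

Master Theorem for T(n) = 2T(n/2) + O(n^2):

a = 2, b = 2, c = 2
log_b(a) = log_2(2) = 1.0000

Case 3: c = 2 > log_2(2) = 1.0000
T(n) = O(n^2) = O(n^2)

For T(n) = 2T(n/2) + O(n^2): log_2(2) = 1.0000. This is Case 3 of the Master Theorem (c > log_b(a), work dominated by root), giving O(n^2).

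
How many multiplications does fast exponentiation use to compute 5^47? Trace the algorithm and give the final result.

Computing 5^47 by squaring (build up from 5^1; each line after the first costs one multiplication):

5^1 = 5
5^2 = (5^1)^2 = 5^2 = 25
5^4 = (5^2)^2 = 25^2 = 625
5^5 = 5 * 5^4 = 5 * 625 = 3125
5^10 = (5^5)^2 = 3125^2 = 9765625
5^11 = 5 * 5^10 = 5 * 9765625 = 48828125
5^22 = (5^11)^2 = 48828125^2 = 2384185791015625
5^23 = 5 * 5^22 = 5 * 2384185791015625 = 11920928955078125
5^46 = (5^23)^2 = 11920928955078125^2 = 142108547152020037174224853515625
5^47 = 5 * 5^46 = 5 * 142108547152020037174224853515625 = 710542735760100185871124267578125

Result: 710542735760100185871124267578125
Multiplications needed: 9 (9 lines after 5^1)

5^47 = 710542735760100185871124267578125. Using exponentiation by squaring, this requires 9 multiplications. The key idea: if the exponent is even, square the half-power; if odd, multiply by the base once.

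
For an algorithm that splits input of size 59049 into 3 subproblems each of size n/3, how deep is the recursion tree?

For divide and conquer with division factor 3:

Problem sizes at each level:
Level 0: 59049
Level 1: 19683
Level 2: 6561
Level 3: 2187
Level 4: 729
Level 5: 243
Level 6: 81
Level 7: 27
Level 8: 9
Level 9: 3
Level 10: 1

The root is level 0 and the size-1 base case is level 10 (the tree spans levels 0 through 10, i.e. 11 levels counting the root), so the depth is the number of divisions: log_3(59049) = 10

The recursion tree depth is log_3(59049) = 10. At each level, the problem size is divided by 3, so it takes 10 divisions to reduce to a base case of size 1. The algorithm makes 3 recursive calls at each level.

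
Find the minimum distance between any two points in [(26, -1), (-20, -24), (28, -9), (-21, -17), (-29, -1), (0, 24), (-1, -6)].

Computing all pairwise distances among 7 points:

d((26, -1), (-20, -24)) = 51.4296
d((26, -1), (28, -9)) = 8.2462
d((26, -1), (-21, -17)) = 49.6488
d((26, -1), (-29, -1)) = 55.0
d((26, -1), (0, 24)) = 36.0694
d((26, -1), (-1, -6)) = 27.4591
d((-20, -24), (28, -9)) = 50.2892
d((-20, -24), (-21, -17)) = 7.0711 <-- minimum
d((-20, -24), (-29, -1)) = 24.6982
d((-20, -24), (0, 24)) = 52.0
d((-20, -24), (-1, -6)) = 26.1725
d((28, -9), (-21, -17)) = 49.6488
d((28, -9), (-29, -1)) = 57.5587
d((28, -9), (0, 24)) = 43.2782
d((28, -9), (-1, -6)) = 29.1548
d((-21, -17), (-29, -1)) = 17.8885
d((-21, -17), (0, 24)) = 46.0652
d((-21, -17), (-1, -6)) = 22.8254
d((-29, -1), (0, 24)) = 38.2884
d((-29, -1), (-1, -6)) = 28.4429
d((0, 24), (-1, -6)) = 30.0167

Closest pair: (-20, -24) and (-21, -17) with distance 7.0711

The closest pair is (-20, -24) and (-21, -17) with Euclidean distance 7.0711. For 7 points, brute-force pairwise comparison is shown above. For large n, the divide-and-conquer algorithm (sort by x, recurse on halves, check the dividing strip) achieves O(n log n).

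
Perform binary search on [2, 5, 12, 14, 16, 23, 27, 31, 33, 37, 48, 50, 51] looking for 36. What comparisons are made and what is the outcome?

Binary search for 36 in [2, 5, 12, 14, 16, 23, 27, 31, 33, 37, 48, 50, 51]:

lo=0, hi=12, mid=6, arr[mid]=27 -> 27 < 36, search right half
lo=7, hi=12, mid=9, arr[mid]=37 -> 37 > 36, search left half
lo=7, hi=8, mid=7, arr[mid]=31 -> 31 < 36, search right half
lo=8, hi=8, mid=8, arr[mid]=33 -> 33 < 36, search right half
lo=9 > hi=8, target 36 not found

Binary search determines that 36 is not in the array after 4 comparisons. The search space was exhausted without finding the target.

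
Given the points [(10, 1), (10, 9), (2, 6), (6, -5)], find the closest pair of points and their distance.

Computing all pairwise distances among 4 points:

d((10, 1), (10, 9)) = 8.0
d((10, 1), (2, 6)) = 9.434
d((10, 1), (6, -5)) = 7.2111 <-- minimum
d((10, 9), (2, 6)) = 8.544
d((10, 9), (6, -5)) = 14.5602
d((2, 6), (6, -5)) = 11.7047

Closest pair: (10, 1) and (6, -5) with distance 7.2111

The closest pair is (10, 1) and (6, -5) with Euclidean distance 7.2111. For 4 points, brute-force pairwise comparison is shown above. For large n, the divide-and-conquer algorithm (sort by x, recurse on halves, check the dividing strip) achieves O(n log n).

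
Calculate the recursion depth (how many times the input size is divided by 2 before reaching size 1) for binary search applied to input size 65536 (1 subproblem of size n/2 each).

For divide and conquer with division factor 2:

Problem sizes at each level:
Level 0: 65536
Level 1: 32768
Level 2: 16384
Level 3: 8192
Level 4: 4096
Level 5: 2048
Level 6: 1024
Level 7: 512
Level 8: 256
Level 9: 128
Level 10: 64
Level 11: 32
Level 12: 16
Level 13: 8
Level 14: 4
Level 15: 2
Level 16: 1

The root is level 0 and the size-1 base case is level 16 (the tree spans levels 0 through 16, i.e. 17 levels counting the root), so the depth is the number of divisions: log_2(65536) = 16

The recursion tree depth is log_2(65536) = 16. At each level, the problem size is divided by 2, so it takes 16 divisions to reduce to a base case of size 1. The algorithm makes 1 recursive call at each level.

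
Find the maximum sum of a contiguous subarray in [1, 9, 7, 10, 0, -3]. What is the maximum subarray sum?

Using Kadane's algorithm on [1, 9, 7, 10, 0, -3]:

Scanning through the array:
Position 1 (value 9): max_ending_here = 10, max_so_far = 10
Position 2 (value 7): max_ending_here = 17, max_so_far = 17
Position 3 (value 10): max_ending_here = 27, max_so_far = 27
Position 4 (value 0): max_ending_here = 27, max_so_far = 27
Position 5 (value -3): max_ending_here = 24, max_so_far = 27

Maximum subarray: [1, 9, 7, 10]
Maximum sum: 27

The maximum subarray is [1, 9, 7, 10] with sum 27. This subarray runs from index 0 to index 3.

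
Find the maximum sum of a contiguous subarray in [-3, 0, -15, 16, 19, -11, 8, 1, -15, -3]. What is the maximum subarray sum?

Using Kadane's algorithm on [-3, 0, -15, 16, 19, -11, 8, 1, -15, -3]:

Scanning through the array:
Position 1 (value 0): max_ending_here = 0, max_so_far = 0
Position 2 (value -15): max_ending_here = -15, max_so_far = 0
Position 3 (value 16): max_ending_here = 16, max_so_far = 16
Position 4 (value 19): max_ending_here = 35, max_so_far = 35
Position 5 (value -11): max_ending_here = 24, max_so_far = 35
Position 6 (value 8): max_ending_here = 32, max_so_far = 35
Position 7 (value 1): max_ending_here = 33, max_so_far = 35
Position 8 (value -15): max_ending_here = 18, max_so_far = 35
Position 9 (value -3): max_ending_here = 15, max_so_far = 35

Maximum subarray: [16, 19]
Maximum sum: 35

The maximum subarray is [16, 19] with sum 35. This subarray runs from index 3 to index 4.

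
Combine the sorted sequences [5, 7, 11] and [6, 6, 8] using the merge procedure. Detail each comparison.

Merging process:

Compare 5 vs 6: take 5 from left. Merged: [5]
Compare 7 vs 6: take 6 from right. Merged: [5, 6]
Compare 7 vs 6: take 6 from right. Merged: [5, 6, 6]
Compare 7 vs 8: take 7 from left. Merged: [5, 6, 6, 7]
Compare 11 vs 8: take 8 from right. Merged: [5, 6, 6, 7, 8]
Append remaining from left: [11]. Merged: [5, 6, 6, 7, 8, 11]

Final merged array: [5, 6, 6, 7, 8, 11]
Total comparisons: 5

The merged array is [5, 6, 6, 7, 8, 11], requiring 5 comparisons. The merge step runs in O(n) time where n is the total number of elements.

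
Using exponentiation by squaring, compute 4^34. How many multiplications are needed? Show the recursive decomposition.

Computing 4^34 by squaring (build up from 4^1; each line after the first costs one multiplication):

4^1 = 4
4^2 = (4^1)^2 = 4^2 = 16
4^4 = (4^2)^2 = 16^2 = 256
4^8 = (4^4)^2 = 256^2 = 65536
4^16 = (4^8)^2 = 65536^2 = 4294967296
4^17 = 4 * 4^16 = 4 * 4294967296 = 17179869184
4^34 = (4^17)^2 = 17179869184^2 = 295147905179352825856

Result: 295147905179352825856
Multiplications needed: 6 (6 lines after 4^1)

4^34 = 295147905179352825856. Using exponentiation by squaring, this requires 6 multiplications. The key idea: if the exponent is even, square the half-power; if odd, multiply by the base once.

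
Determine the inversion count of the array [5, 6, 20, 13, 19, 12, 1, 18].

Finding inversions in [5, 6, 20, 13, 19, 12, 1, 18]:

(0, 6): arr[0]=5 > arr[6]=1
(1, 6): arr[1]=6 > arr[6]=1
(2, 3): arr[2]=20 > arr[3]=13
(2, 4): arr[2]=20 > arr[4]=19
(2, 5): arr[2]=20 > arr[5]=12
(2, 6): arr[2]=20 > arr[6]=1
(2, 7): arr[2]=20 > arr[7]=18
(3, 5): arr[3]=13 > arr[5]=12
(3, 6): arr[3]=13 > arr[6]=1
(4, 5): arr[4]=19 > arr[5]=12
(4, 6): arr[4]=19 > arr[6]=1
(4, 7): arr[4]=19 > arr[7]=18
(5, 6): arr[5]=12 > arr[6]=1

Total inversions: 13

The array has 13 inversion(s): (0,6), (1,6), (2,3), (2,4), (2,5), (2,6), (2,7), (3,5), (3,6), (4,5), (4,6), (4,7), (5,6). Each pair (i,j) satisfies i < j and arr[i] > arr[j].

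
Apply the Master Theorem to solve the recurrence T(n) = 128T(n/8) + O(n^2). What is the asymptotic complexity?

Master Theorem for T(n) = 128T(n/8) + O(n^2):

a = 128, b = 8, c = 2
log_b(a) = log_8(128) = 2.3333

Case 1: c = 2 < log_8(128) = 2.3333
T(n) = O(n^(log_8 128))

For T(n) = 128T(n/8) + O(n^2): log_8(128) = 2.3333. This is Case 1 of the Master Theorem (c < log_b(a), work dominated by leaves), giving O(n^(log_8 128)).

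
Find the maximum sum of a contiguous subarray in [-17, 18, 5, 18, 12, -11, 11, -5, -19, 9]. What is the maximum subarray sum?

Using Kadane's algorithm on [-17, 18, 5, 18, 12, -11, 11, -5, -19, 9]:

Scanning through the array:
Position 1 (value 18): max_ending_here = 18, max_so_far = 18
Position 2 (value 5): max_ending_here = 23, max_so_far = 23
Position 3 (value 18): max_ending_here = 41, max_so_far = 41
Position 4 (value 12): max_ending_here = 53, max_so_far = 53
Position 5 (value -11): max_ending_here = 42, max_so_far = 53
Position 6 (value 11): max_ending_here = 53, max_so_far = 53
Position 7 (value -5): max_ending_here = 48, max_so_far = 53
Position 8 (value -19): max_ending_here = 29, max_so_far = 53
Position 9 (value 9): max_ending_here = 38, max_so_far = 53

Maximum subarray: [18, 5, 18, 12]
Maximum sum: 53

The maximum subarray is [18, 5, 18, 12] with sum 53. This subarray runs from index 1 to index 4.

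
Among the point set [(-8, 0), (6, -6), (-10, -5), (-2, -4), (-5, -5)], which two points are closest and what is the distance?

Computing all pairwise distances among 5 points:

d((-8, 0), (6, -6)) = 15.2315
d((-8, 0), (-10, -5)) = 5.3852
d((-8, 0), (-2, -4)) = 7.2111
d((-8, 0), (-5, -5)) = 5.831
d((6, -6), (-10, -5)) = 16.0312
d((6, -6), (-2, -4)) = 8.2462
d((6, -6), (-5, -5)) = 11.0454
d((-10, -5), (-2, -4)) = 8.0623
d((-10, -5), (-5, -5)) = 5.0
d((-2, -4), (-5, -5)) = 3.1623 <-- minimum

Closest pair: (-2, -4) and (-5, -5) with distance 3.1623

The closest pair is (-2, -4) and (-5, -5) with Euclidean distance 3.1623. For 5 points, brute-force pairwise comparison is shown above. For large n, the divide-and-conquer algorithm (sort by x, recurse on halves, check the dividing strip) achieves O(n log n).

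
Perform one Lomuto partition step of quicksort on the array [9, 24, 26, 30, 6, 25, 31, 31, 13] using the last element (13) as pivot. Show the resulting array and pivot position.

Lomuto partition with pivot = 13:

Initial array: [9, 24, 26, 30, 6, 25, 31, 31, 13]

arr[0]=9 <= 13: swap with position 0, array becomes [9, 24, 26, 30, 6, 25, 31, 31, 13]
arr[1]=24 > 13: no swap
arr[2]=26 > 13: no swap
arr[3]=30 > 13: no swap
arr[4]=6 <= 13: swap with position 1, array becomes [9, 6, 26, 30, 24, 25, 31, 31, 13]
arr[5]=25 > 13: no swap
arr[6]=31 > 13: no swap
arr[7]=31 > 13: no swap

Place pivot at position 2: [9, 6, 13, 30, 24, 25, 31, 31, 26]
Pivot position: 2

After partitioning with pivot 13, the array becomes [9, 6, 13, 30, 24, 25, 31, 31, 26]. The pivot is placed at index 2. All elements to the left of the pivot are <= 13, and all elements to the right are > 13.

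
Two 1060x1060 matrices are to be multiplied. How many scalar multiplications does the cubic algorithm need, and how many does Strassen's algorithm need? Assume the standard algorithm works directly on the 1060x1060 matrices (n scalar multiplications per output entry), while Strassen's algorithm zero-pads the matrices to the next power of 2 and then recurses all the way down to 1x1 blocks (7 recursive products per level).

Matrix multiplication for 1060x1060 matrices:

Strassen's algorithm requires power-of-2 dimensions. Pad 1060x1060 to 2048x2048 (next power of 2).

Standard algorithm: 1060^3 = 1191016000 multiplications
Strassen's algorithm: 7^(log2(2048)) = 7^11 = 1977326743 multiplications
Difference: 1191016000 - 1977326743 = -786310743 (Strassen uses MORE here due to padding overhead — for small or just-over-power-of-2 n, padding can outweigh the per-level savings)

Standard: 1191016000 multiplications (1060^3). Strassen: 1977326743 multiplications (7^11, after padding to 2048x2048). Strassen reduces 8 recursive multiplications to 7 at each level.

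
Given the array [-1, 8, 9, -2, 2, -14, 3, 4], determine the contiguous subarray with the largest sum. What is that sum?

Using Kadane's algorithm on [-1, 8, 9, -2, 2, -14, 3, 4]:

Scanning through the array:
Position 1 (value 8): max_ending_here = 8, max_so_far = 8
Position 2 (value 9): max_ending_here = 17, max_so_far = 17
Position 3 (value -2): max_ending_here = 15, max_so_far = 17
Position 4 (value 2): max_ending_here = 17, max_so_far = 17
Position 5 (value -14): max_ending_here = 3, max_so_far = 17
Position 6 (value 3): max_ending_here = 6, max_so_far = 17
Position 7 (value 4): max_ending_here = 10, max_so_far = 17

Maximum subarray: [8, 9]
Maximum sum: 17

The maximum subarray is [8, 9] with sum 17. This subarray runs from index 1 to index 2.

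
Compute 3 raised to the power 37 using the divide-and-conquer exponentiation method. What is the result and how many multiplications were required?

Computing 3^37 by squaring (build up from 3^1; each line after the first costs one multiplication):

3^1 = 3
3^2 = (3^1)^2 = 3^2 = 9
3^4 = (3^2)^2 = 9^2 = 81
3^8 = (3^4)^2 = 81^2 = 6561
3^9 = 3 * 3^8 = 3 * 6561 = 19683
3^18 = (3^9)^2 = 19683^2 = 387420489
3^36 = (3^18)^2 = 387420489^2 = 150094635296999121
3^37 = 3 * 3^36 = 3 * 150094635296999121 = 450283905890997363

Result: 450283905890997363
Multiplications needed: 7 (7 lines after 3^1)

3^37 = 450283905890997363. Using exponentiation by squaring, this requires 7 multiplications. The key idea: if the exponent is even, square the half-power; if odd, multiply by the base once.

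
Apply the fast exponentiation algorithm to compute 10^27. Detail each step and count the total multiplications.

Computing 10^27 by squaring (build up from 10^1; each line after the first costs one multiplication):

10^1 = 10
10^2 = (10^1)^2 = 10^2 = 100
10^3 = 10 * 10^2 = 10 * 100 = 1000
10^6 = (10^3)^2 = 1000^2 = 1000000
10^12 = (10^6)^2 = 1000000^2 = 1000000000000
10^13 = 10 * 10^12 = 10 * 1000000000000 = 10000000000000
10^26 = (10^13)^2 = 10000000000000^2 = 100000000000000000000000000
10^27 = 10 * 10^26 = 10 * 100000000000000000000000000 = 1000000000000000000000000000

Result: 1000000000000000000000000000
Multiplications needed: 7 (7 lines after 10^1)

10^27 = 1000000000000000000000000000. Using exponentiation by squaring, this requires 7 multiplications. The key idea: if the exponent is even, square the half-power; if odd, multiply by the base once.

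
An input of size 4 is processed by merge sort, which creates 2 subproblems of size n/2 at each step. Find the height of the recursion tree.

For divide and conquer with division factor 2:

Problem sizes at each level:
Level 0: 4
Level 1: 2
Level 2: 1

The root is level 0 and the size-1 base case is level 2 (the tree spans levels 0 through 2, i.e. 3 levels counting the root), so the depth is the number of divisions: log_2(4) = 2

The recursion tree depth is log_2(4) = 2. At each level, the problem size is divided by 2, so it takes 2 divisions to reduce to a base case of size 1. The algorithm makes 2 recursive calls at each level.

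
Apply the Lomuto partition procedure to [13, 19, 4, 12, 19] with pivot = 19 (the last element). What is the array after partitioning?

Lomuto partition with pivot = 19:

Initial array: [13, 19, 4, 12, 19]

arr[0]=13 <= 19: swap with position 0, array becomes [13, 19, 4, 12, 19]
arr[1]=19 <= 19: swap with position 1, array becomes [13, 19, 4, 12, 19]
arr[2]=4 <= 19: swap with position 2, array becomes [13, 19, 4, 12, 19]
arr[3]=12 <= 19: swap with position 3, array becomes [13, 19, 4, 12, 19]

Place pivot at position 4: [13, 19, 4, 12, 19]
Pivot position: 4

After partitioning with pivot 19, the array becomes [13, 19, 4, 12, 19]. The pivot is placed at index 4. All elements to the left of the pivot are <= 19, and all elements to the right are > 19.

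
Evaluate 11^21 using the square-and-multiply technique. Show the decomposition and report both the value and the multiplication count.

Computing 11^21 by squaring (build up from 11^1; each line after the first costs one multiplication):

11^1 = 11
11^2 = (11^1)^2 = 11^2 = 121
11^4 = (11^2)^2 = 121^2 = 14641
11^5 = 11 * 11^4 = 11 * 14641 = 161051
11^10 = (11^5)^2 = 161051^2 = 25937424601
11^20 = (11^10)^2 = 25937424601^2 = 672749994932560009201
11^21 = 11 * 11^20 = 11 * 672749994932560009201 = 7400249944258160101211

Result: 7400249944258160101211
Multiplications needed: 6 (6 lines after 11^1)

11^21 = 7400249944258160101211. Using exponentiation by squaring, this requires 6 multiplications. The key idea: if the exponent is even, square the half-power; if odd, multiply by the base once.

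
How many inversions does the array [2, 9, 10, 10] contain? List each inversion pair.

Finding inversions in [2, 9, 10, 10]:


Total inversions: 0

The array has 0 inversions. It is already sorted.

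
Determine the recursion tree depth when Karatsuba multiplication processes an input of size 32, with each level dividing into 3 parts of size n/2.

For divide and conquer with division factor 2:

Problem sizes at each level:
Level 0: 32
Level 1: 16
Level 2: 8
Level 3: 4
Level 4: 2
Level 5: 1

The root is level 0 and the size-1 base case is level 5 (the tree spans levels 0 through 5, i.e. 6 levels counting the root), so the depth is the number of divisions: log_2(32) = 5

The recursion tree depth is log_2(32) = 5. At each level, the problem size is divided by 2, so it takes 5 divisions to reduce to a base case of size 1. The algorithm makes 3 recursive calls at each level.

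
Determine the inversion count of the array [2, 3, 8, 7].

Finding inversions in [2, 3, 8, 7]:

(2, 3): arr[2]=8 > arr[3]=7

Total inversions: 1

The array has 1 inversion(s): (2,3). Each pair (i,j) satisfies i < j and arr[i] > arr[j].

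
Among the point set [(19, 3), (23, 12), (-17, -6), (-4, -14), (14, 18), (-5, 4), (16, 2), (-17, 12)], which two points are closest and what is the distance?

Computing all pairwise distances among 8 points:

d((19, 3), (23, 12)) = 9.8489
d((19, 3), (-17, -6)) = 37.108
d((19, 3), (-4, -14)) = 28.6007
d((19, 3), (14, 18)) = 15.8114
d((19, 3), (-5, 4)) = 24.0208
d((19, 3), (16, 2)) = 3.1623 <-- minimum
d((19, 3), (-17, 12)) = 37.108
d((23, 12), (-17, -6)) = 43.8634
d((23, 12), (-4, -14)) = 37.4833
d((23, 12), (14, 18)) = 10.8167
d((23, 12), (-5, 4)) = 29.1204
d((23, 12), (16, 2)) = 12.2066
d((23, 12), (-17, 12)) = 40.0
d((-17, -6), (-4, -14)) = 15.2643
d((-17, -6), (14, 18)) = 39.2046
d((-17, -6), (-5, 4)) = 15.6205
d((-17, -6), (16, 2)) = 33.9559
d((-17, -6), (-17, 12)) = 18.0
d((-4, -14), (14, 18)) = 36.7151
d((-4, -14), (-5, 4)) = 18.0278
d((-4, -14), (16, 2)) = 25.6125
d((-4, -14), (-17, 12)) = 29.0689
d((14, 18), (-5, 4)) = 23.6008
d((14, 18), (16, 2)) = 16.1245
d((14, 18), (-17, 12)) = 31.5753
d((-5, 4), (16, 2)) = 21.095
d((-5, 4), (-17, 12)) = 14.4222
d((16, 2), (-17, 12)) = 34.4819

Closest pair: (19, 3) and (16, 2) with distance 3.1623

The closest pair is (19, 3) and (16, 2) with Euclidean distance 3.1623. For 8 points, brute-force pairwise comparison is shown above. For large n, the divide-and-conquer algorithm (sort by x, recurse on halves, check the dividing strip) achieves O(n log n).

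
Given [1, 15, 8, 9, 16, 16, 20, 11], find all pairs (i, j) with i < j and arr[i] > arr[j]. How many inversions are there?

Finding inversions in [1, 15, 8, 9, 16, 16, 20, 11]:

(1, 2): arr[1]=15 > arr[2]=8
(1, 3): arr[1]=15 > arr[3]=9
(1, 7): arr[1]=15 > arr[7]=11
(4, 7): arr[4]=16 > arr[7]=11
(5, 7): arr[5]=16 > arr[7]=11
(6, 7): arr[6]=20 > arr[7]=11

Total inversions: 6

The array has 6 inversion(s): (1,2), (1,3), (1,7), (4,7), (5,7), (6,7). Each pair (i,j) satisfies i < j and arr[i] > arr[j].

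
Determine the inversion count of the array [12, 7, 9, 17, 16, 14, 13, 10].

Finding inversions in [12, 7, 9, 17, 16, 14, 13, 10]:

(0, 1): arr[0]=12 > arr[1]=7
(0, 2): arr[0]=12 > arr[2]=9
(0, 7): arr[0]=12 > arr[7]=10
(3, 4): arr[3]=17 > arr[4]=16
(3, 5): arr[3]=17 > arr[5]=14
(3, 6): arr[3]=17 > arr[6]=13
(3, 7): arr[3]=17 > arr[7]=10
(4, 5): arr[4]=16 > arr[5]=14
(4, 6): arr[4]=16 > arr[6]=13
(4, 7): arr[4]=16 > arr[7]=10
(5, 6): arr[5]=14 > arr[6]=13
(5, 7): arr[5]=14 > arr[7]=10
(6, 7): arr[6]=13 > arr[7]=10

Total inversions: 13

The array has 13 inversion(s): (0,1), (0,2), (0,7), (3,4), (3,5), (3,6), (3,7), (4,5), (4,6), (4,7), (5,6), (5,7), (6,7). Each pair (i,j) satisfies i < j and arr[i] > arr[j].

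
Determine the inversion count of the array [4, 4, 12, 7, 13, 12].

Finding inversions in [4, 4, 12, 7, 13, 12]:

(2, 3): arr[2]=12 > arr[3]=7
(4, 5): arr[4]=13 > arr[5]=12

Total inversions: 2

The array has 2 inversion(s): (2,3), (4,5). Each pair (i,j) satisfies i < j and arr[i] > arr[j].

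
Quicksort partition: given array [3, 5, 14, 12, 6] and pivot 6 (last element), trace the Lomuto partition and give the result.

Lomuto partition with pivot = 6:

Initial array: [3, 5, 14, 12, 6]

arr[0]=3 <= 6: swap with position 0, array becomes [3, 5, 14, 12, 6]
arr[1]=5 <= 6: swap with position 1, array becomes [3, 5, 14, 12, 6]
arr[2]=14 > 6: no swap
arr[3]=12 > 6: no swap

Place pivot at position 2: [3, 5, 6, 12, 14]
Pivot position: 2

After partitioning with pivot 6, the array becomes [3, 5, 6, 12, 14]. The pivot is placed at index 2. All elements to the left of the pivot are <= 6, and all elements to the right are > 6.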